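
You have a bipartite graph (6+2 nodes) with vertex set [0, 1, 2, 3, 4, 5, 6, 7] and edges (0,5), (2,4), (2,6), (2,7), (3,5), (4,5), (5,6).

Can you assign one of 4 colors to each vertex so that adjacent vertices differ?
Yes, G is 4-colorable

A valid 4-coloring: color 1: [1, 2, 5]; color 2: [0, 3, 4, 6, 7].
(χ(G) = 2 ≤ 4.)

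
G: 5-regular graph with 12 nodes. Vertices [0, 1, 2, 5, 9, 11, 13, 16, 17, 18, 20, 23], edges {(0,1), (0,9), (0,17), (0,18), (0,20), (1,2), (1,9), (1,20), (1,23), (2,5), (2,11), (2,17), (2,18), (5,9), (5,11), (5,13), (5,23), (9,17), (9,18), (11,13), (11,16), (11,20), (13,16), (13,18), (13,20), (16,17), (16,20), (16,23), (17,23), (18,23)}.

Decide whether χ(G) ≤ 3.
The clique on vertices [11, 13, 16, 20] has size 4 > 3, so it alone needs 4 colors.

No, G is not 3-colorable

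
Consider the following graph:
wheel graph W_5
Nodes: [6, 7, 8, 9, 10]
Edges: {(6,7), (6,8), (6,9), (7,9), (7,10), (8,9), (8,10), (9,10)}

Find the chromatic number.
Clique number ω(G) = 3 (lower bound: χ ≥ ω).
The clique on [8, 9, 10] has size 3, forcing χ ≥ 3, and the coloring below uses 3 colors, so χ(G) = 3.
A valid 3-coloring: color 1: [9]; color 2: [6, 10]; color 3: [7, 8].

χ(G) = 3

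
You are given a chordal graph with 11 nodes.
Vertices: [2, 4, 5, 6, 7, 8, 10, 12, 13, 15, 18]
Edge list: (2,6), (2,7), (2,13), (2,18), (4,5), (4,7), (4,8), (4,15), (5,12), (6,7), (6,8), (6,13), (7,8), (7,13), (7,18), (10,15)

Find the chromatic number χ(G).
Clique number ω(G) = 4 (lower bound: χ ≥ ω).
The clique on [2, 6, 7, 13] has size 4, forcing χ ≥ 4, and the coloring below uses 4 colors, so χ(G) = 4.
A valid 4-coloring: color 1: [5, 7, 15]; color 2: [4, 6, 10, 12, 18]; color 3: [2, 8]; color 4: [13].

χ(G) = 4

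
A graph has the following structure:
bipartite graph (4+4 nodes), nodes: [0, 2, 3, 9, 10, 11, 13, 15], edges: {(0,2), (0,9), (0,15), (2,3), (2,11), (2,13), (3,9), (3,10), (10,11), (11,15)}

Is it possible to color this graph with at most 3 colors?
Yes, G is 3-colorable

A valid 3-coloring: color 1: [2, 9, 10, 15]; color 2: [0, 3, 11, 13].
(χ(G) = 2 ≤ 3.)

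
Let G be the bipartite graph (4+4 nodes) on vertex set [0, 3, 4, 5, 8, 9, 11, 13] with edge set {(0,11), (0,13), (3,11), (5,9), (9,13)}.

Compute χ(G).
Clique number ω(G) = 2 (lower bound: χ ≥ ω).
The graph is bipartite (no odd cycle), so 2 colors suffice: χ(G) = 2.
A valid 2-coloring: color 1: [0, 3, 4, 8, 9]; color 2: [5, 11, 13].

χ(G) = 2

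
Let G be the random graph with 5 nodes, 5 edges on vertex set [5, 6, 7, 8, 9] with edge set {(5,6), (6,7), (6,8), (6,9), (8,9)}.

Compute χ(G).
Clique number ω(G) = 3 (lower bound: χ ≥ ω).
The clique on [6, 8, 9] has size 3, forcing χ ≥ 3, and the coloring below uses 3 colors, so χ(G) = 3.
A valid 3-coloring: color 1: [6]; color 2: [5, 7, 9]; color 3: [8].

χ(G) = 3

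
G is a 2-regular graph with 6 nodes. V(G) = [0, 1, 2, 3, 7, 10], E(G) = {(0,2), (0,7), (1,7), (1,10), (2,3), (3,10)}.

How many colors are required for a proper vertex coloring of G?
χ(G) = 2

Clique number ω(G) = 2 (lower bound: χ ≥ ω).
The graph is bipartite (no odd cycle), so 2 colors suffice: χ(G) = 2.
A valid 2-coloring: color 1: [0, 1, 3]; color 2: [2, 7, 10].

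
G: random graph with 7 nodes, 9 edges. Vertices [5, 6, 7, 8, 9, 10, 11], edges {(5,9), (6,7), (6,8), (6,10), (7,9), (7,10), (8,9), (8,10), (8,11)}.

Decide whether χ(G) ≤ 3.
A valid 3-coloring: color 1: [5, 7, 8]; color 2: [9, 10, 11]; color 3: [6].
(χ(G) = 3 ≤ 3.)

Yes, G is 3-colorable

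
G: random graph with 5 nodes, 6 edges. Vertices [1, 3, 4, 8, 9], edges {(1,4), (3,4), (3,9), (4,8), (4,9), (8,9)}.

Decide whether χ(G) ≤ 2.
The clique on vertices [4, 8, 9] has size 3 > 2, so it alone needs 3 colors.

No, G is not 2-colorable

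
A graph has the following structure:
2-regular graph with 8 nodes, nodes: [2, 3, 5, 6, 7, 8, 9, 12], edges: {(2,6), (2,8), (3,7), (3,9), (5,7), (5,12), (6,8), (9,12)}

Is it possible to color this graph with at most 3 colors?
Yes, G is 3-colorable

A valid 3-coloring: color 1: [5, 6, 9]; color 2: [7, 8, 12]; color 3: [2, 3].
(χ(G) = 3 ≤ 3.)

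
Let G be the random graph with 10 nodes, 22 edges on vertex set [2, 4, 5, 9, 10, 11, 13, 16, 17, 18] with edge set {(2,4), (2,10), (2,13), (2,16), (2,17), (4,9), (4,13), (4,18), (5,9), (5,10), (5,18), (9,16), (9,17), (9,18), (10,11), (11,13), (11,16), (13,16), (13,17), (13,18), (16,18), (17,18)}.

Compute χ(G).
Clique number ω(G) = 3 (lower bound: χ ≥ ω).
The clique on [9, 16, 18] has size 3, forcing χ ≥ 3, and the coloring below uses 3 colors, so χ(G) = 3.
A valid 3-coloring: color 1: [2, 11, 18]; color 2: [9, 10, 13]; color 3: [4, 5, 16, 17].

χ(G) = 3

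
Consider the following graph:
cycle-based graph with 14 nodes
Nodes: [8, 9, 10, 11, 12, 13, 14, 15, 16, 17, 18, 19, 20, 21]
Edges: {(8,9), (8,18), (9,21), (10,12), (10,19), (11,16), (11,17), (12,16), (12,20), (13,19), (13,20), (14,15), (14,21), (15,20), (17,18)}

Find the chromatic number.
Clique number ω(G) = 2 (lower bound: χ ≥ ω).
Odd cycle [15, 14, 21, 9, 8, 18, 17, 11, 16, 12, 20] needs 3 colors (χ ≥ 3).
The coloring below uses 3 colors, so χ(G) = 3.
A valid 3-coloring: color 1: [9, 11, 14, 18, 19, 20]; color 2: [8, 12, 13, 15, 17, 21]; color 3: [10, 16].

χ(G) = 3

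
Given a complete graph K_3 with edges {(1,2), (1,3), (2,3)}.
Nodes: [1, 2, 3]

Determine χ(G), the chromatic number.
Clique number ω(G) = 3 (lower bound: χ ≥ ω).
The clique on [1, 2, 3] has size 3, forcing χ ≥ 3, and the coloring below uses 3 colors, so χ(G) = 3.
A valid 3-coloring: color 1: [1]; color 2: [3]; color 3: [2].

χ(G) = 3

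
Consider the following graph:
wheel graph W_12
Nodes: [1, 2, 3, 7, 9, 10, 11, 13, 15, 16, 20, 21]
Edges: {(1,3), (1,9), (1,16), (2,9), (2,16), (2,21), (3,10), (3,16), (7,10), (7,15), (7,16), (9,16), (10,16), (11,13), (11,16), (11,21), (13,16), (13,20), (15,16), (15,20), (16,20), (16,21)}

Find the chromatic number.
χ(G) = 4

Clique number ω(G) = 3 (lower bound: χ ≥ ω).
Odd cycle [10, 7, 15, 20, 13, 11, 21, 2, 9, 1, 3] needs 3 colors (χ ≥ 3).
Vertex 16 is adjacent to every vertex of [1, 2, 3, 7, 9, 10, 11, 13, 15, 20, 21], which already need 3 colors among themselves, so 16 needs a new color (χ ≥ 4).
The coloring below uses 4 colors, so χ(G) = 4.
A valid 4-coloring: color 1: [16]; color 2: [1, 10, 13, 15, 21]; color 3: [2, 3, 7, 11, 20]; color 4: [9].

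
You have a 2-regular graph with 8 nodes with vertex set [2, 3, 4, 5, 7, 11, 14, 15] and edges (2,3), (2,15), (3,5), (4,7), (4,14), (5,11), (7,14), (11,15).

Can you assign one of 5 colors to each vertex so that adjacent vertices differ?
A valid 5-coloring: color 1: [2, 11, 14]; color 2: [3, 7, 15]; color 3: [4, 5].
(χ(G) = 3 ≤ 5.)

Yes, G is 5-colorable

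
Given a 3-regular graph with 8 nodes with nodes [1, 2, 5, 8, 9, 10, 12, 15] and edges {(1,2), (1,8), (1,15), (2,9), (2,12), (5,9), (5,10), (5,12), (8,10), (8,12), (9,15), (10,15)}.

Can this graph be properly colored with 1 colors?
Edge (1,8) forces its endpoints to differ, so 1 color is not enough.

No, G is not 1-colorable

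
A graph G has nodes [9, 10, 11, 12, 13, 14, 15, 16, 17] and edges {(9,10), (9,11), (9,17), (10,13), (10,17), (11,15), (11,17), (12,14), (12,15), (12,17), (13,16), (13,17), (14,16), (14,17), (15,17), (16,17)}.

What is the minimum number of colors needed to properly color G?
Clique number ω(G) = 3 (lower bound: χ ≥ ω).
The clique on [9, 10, 17] has size 3, forcing χ ≥ 3, and the coloring below uses 3 colors, so χ(G) = 3.
A valid 3-coloring: color 1: [17]; color 2: [10, 11, 12, 16]; color 3: [9, 13, 14, 15].

χ(G) = 3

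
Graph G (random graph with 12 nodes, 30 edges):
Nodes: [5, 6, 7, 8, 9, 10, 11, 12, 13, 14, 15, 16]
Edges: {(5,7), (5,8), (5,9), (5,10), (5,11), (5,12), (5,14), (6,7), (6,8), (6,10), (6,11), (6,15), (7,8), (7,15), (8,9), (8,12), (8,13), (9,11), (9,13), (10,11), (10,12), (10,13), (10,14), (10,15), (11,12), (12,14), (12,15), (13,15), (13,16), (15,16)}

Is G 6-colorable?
A valid 6-coloring: color 1: [5, 15]; color 2: [8, 10, 16]; color 3: [6, 9, 12]; color 4: [7, 11, 13, 14].
(χ(G) = 4 ≤ 6.)

Yes, G is 6-colorable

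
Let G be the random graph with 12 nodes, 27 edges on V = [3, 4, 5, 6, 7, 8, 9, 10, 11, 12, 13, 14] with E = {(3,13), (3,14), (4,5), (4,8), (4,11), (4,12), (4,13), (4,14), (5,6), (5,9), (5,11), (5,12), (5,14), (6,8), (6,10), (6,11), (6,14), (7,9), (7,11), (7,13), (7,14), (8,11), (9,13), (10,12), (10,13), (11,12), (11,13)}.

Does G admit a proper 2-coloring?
No, G is not 2-colorable

The clique on vertices [4, 5, 11, 12] has size 4 > 2, so it alone needs 4 colors.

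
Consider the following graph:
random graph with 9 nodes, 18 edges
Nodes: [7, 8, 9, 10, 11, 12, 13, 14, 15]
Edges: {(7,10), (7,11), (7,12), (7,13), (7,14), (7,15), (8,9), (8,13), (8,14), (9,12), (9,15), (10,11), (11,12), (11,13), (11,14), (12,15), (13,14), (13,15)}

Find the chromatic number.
χ(G) = 4

Clique number ω(G) = 4 (lower bound: χ ≥ ω).
The clique on [7, 11, 13, 14] has size 4, forcing χ ≥ 4, and the coloring below uses 4 colors, so χ(G) = 4.
A valid 4-coloring: color 1: [7, 8]; color 2: [9, 10, 13]; color 3: [11, 15]; color 4: [12, 14].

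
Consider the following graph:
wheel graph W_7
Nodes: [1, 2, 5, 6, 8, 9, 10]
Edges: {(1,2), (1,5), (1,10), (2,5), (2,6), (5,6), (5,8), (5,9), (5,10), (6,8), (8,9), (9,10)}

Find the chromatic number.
χ(G) = 3

Clique number ω(G) = 3 (lower bound: χ ≥ ω).
The clique on [5, 8, 9] has size 3, forcing χ ≥ 3, and the coloring below uses 3 colors, so χ(G) = 3.
A valid 3-coloring: color 1: [5]; color 2: [2, 8, 10]; color 3: [1, 6, 9].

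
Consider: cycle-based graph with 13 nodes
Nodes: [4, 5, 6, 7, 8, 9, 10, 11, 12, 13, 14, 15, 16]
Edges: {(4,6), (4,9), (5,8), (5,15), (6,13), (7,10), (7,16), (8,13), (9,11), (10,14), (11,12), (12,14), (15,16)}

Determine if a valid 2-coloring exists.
Odd cycle [10, 7, 16, 15, 5, 8, 13, 6, 4, 9, 11, 12, 14] needs 3 colors (χ ≥ 3).
Hence χ(G) ≥ 3 > 2, so no proper 2-coloring exists.

No, G is not 2-colorable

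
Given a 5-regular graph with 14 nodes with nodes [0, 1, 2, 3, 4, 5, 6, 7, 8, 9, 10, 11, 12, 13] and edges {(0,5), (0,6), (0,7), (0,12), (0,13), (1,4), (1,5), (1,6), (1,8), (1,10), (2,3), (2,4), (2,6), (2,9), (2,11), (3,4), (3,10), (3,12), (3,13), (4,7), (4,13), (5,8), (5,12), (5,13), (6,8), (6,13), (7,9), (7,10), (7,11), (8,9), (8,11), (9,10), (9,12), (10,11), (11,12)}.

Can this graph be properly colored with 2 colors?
The clique on vertices [0, 5, 12] has size 3 > 2, so it alone needs 3 colors.

No, G is not 2-colorable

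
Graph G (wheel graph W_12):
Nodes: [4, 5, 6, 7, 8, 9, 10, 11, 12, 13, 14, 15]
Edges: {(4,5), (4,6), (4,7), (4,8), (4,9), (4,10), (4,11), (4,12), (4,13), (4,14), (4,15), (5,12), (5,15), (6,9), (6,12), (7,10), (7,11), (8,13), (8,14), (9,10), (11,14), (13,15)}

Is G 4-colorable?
A valid 4-coloring: color 1: [4]; color 2: [5, 6, 7, 13, 14]; color 3: [8, 9, 11, 12, 15]; color 4: [10].
(χ(G) = 4 ≤ 4.)

Yes, G is 4-colorable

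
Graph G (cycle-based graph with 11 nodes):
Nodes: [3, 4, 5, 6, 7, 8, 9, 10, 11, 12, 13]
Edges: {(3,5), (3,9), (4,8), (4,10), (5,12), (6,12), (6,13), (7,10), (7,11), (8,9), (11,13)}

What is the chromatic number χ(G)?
Clique number ω(G) = 2 (lower bound: χ ≥ ω).
Odd cycle [8, 9, 3, 5, 12, 6, 13, 11, 7, 10, 4] needs 3 colors (χ ≥ 3).
The coloring below uses 3 colors, so χ(G) = 3.
A valid 3-coloring: color 1: [3, 8, 10, 12, 13]; color 2: [4, 5, 6, 9, 11]; color 3: [7].

χ(G) = 3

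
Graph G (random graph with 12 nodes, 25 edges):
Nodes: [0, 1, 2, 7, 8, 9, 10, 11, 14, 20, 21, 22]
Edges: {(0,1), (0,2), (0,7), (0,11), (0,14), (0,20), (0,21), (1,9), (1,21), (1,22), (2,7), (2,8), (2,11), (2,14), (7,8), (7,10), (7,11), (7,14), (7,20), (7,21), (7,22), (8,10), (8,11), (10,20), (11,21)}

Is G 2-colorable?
The clique on vertices [0, 2, 7, 11] has size 4 > 2, so it alone needs 4 colors.

No, G is not 2-colorable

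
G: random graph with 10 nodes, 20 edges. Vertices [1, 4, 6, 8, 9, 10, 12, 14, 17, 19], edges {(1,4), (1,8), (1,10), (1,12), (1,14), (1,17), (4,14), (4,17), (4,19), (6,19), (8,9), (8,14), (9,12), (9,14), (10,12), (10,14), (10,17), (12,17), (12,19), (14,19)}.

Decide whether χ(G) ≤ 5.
A valid 5-coloring: color 1: [6, 12, 14]; color 2: [1, 9, 19]; color 3: [4, 8, 10]; color 4: [17].
(χ(G) = 4 ≤ 5.)

Yes, G is 5-colorable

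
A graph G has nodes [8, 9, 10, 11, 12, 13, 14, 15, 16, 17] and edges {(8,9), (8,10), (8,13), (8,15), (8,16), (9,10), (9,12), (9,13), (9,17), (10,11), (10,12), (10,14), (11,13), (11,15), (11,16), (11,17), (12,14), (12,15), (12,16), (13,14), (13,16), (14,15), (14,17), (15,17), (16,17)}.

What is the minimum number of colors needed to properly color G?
Clique number ω(G) = 3 (lower bound: χ ≥ ω).
Suppose a proper 3-coloring c exists. The clique [8, 9, 10] takes 3 distinct colors; by symmetry let c(8) = 1, c(9) = 2, c(10) = 3.
- Vertex 12: neighbors [9, 10] already have colors [2, 3] ⇒ c(12) = 1.
- Vertex 13: neighbors [8, 9] already have colors [1, 2] ⇒ c(13) = 3.
- Vertex 14: neighbors [12, 10] already have colors [1, 3] ⇒ c(14) = 2.
- Vertex 15: neighbors [8, 14] already have colors [1, 2] ⇒ c(15) = 3.
- Vertex 16: neighbors [8, 13] already have colors [1, 3] ⇒ c(16) = 2.
- Vertex 11: neighbors [16, 10] already have colors [2, 3] ⇒ c(11) = 1.
- Vertex 17: neighbors [11, 9, 15] already have colors [1, 2, 3] — all 3 colors blocked. Contradiction.
The forced assignments end in a contradiction, so G has no proper 3-coloring (χ ≥ 4).
The coloring below uses 4 colors, so χ(G) = 4.
A valid 4-coloring: color 1: [10, 13, 17]; color 2: [9, 15, 16]; color 3: [8, 11, 12]; color 4: [14].

χ(G) = 4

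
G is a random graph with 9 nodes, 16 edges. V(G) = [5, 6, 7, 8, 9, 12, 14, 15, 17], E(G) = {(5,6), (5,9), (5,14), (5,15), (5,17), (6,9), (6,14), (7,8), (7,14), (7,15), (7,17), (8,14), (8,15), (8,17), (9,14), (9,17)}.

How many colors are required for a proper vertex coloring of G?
Clique number ω(G) = 4 (lower bound: χ ≥ ω).
The clique on [5, 6, 9, 14] has size 4, forcing χ ≥ 4, and the coloring below uses 4 colors, so χ(G) = 4.
A valid 4-coloring: color 1: [5, 8, 12]; color 2: [14, 15, 17]; color 3: [7, 9]; color 4: [6].

χ(G) = 4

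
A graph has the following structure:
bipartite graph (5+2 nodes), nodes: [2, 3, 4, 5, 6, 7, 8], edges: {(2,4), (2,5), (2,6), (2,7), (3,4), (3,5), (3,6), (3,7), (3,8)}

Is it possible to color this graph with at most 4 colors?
A valid 4-coloring: color 1: [2, 3]; color 2: [4, 5, 6, 7, 8].
(χ(G) = 2 ≤ 4.)

Yes, G is 4-colorable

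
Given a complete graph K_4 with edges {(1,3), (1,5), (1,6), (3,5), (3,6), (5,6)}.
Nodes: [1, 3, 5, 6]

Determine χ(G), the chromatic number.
χ(G) = 4

Clique number ω(G) = 4 (lower bound: χ ≥ ω).
The clique on [1, 3, 5, 6] has size 4, forcing χ ≥ 4, and the coloring below uses 4 colors, so χ(G) = 4.
A valid 4-coloring: color 1: [6]; color 2: [3]; color 3: [1]; color 4: [5].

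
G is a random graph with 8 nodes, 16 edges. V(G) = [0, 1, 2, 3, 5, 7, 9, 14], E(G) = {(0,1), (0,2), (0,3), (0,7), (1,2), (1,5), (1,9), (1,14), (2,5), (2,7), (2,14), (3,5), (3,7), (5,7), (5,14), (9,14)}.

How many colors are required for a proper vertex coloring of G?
χ(G) = 4

Clique number ω(G) = 4 (lower bound: χ ≥ ω).
The clique on [1, 2, 5, 14] has size 4, forcing χ ≥ 4, and the coloring below uses 4 colors, so χ(G) = 4.
A valid 4-coloring: color 1: [0, 5, 9]; color 2: [2, 3]; color 3: [1, 7]; color 4: [14].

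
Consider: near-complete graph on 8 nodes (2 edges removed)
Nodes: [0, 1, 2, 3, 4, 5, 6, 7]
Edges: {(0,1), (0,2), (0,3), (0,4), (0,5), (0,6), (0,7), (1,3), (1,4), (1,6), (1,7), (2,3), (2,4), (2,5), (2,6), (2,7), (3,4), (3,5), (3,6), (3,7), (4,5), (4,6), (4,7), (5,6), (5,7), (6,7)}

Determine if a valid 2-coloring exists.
The clique on vertices [0, 2, 3, 4, 5, 6, 7] has size 7 > 2, so it alone needs 7 colors.

No, G is not 2-colorable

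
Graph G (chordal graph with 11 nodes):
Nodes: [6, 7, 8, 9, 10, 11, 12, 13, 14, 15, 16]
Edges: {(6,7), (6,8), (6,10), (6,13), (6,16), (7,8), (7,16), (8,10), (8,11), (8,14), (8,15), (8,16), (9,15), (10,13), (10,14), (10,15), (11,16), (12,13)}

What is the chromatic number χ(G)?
χ(G) = 4

Clique number ω(G) = 4 (lower bound: χ ≥ ω).
The clique on [6, 7, 8, 16] has size 4, forcing χ ≥ 4, and the coloring below uses 4 colors, so χ(G) = 4.
A valid 4-coloring: color 1: [8, 9, 13]; color 2: [6, 11, 12, 14, 15]; color 3: [10, 16]; color 4: [7].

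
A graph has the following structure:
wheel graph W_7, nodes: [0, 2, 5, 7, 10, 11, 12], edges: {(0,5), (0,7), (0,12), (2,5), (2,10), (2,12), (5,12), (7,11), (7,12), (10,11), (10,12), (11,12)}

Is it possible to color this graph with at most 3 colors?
Yes, G is 3-colorable

A valid 3-coloring: color 1: [12]; color 2: [0, 2, 11]; color 3: [5, 7, 10].
(χ(G) = 3 ≤ 3.)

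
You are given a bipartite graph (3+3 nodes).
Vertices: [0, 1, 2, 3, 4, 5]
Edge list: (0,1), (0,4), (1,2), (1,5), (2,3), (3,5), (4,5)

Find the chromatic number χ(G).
χ(G) = 2

Clique number ω(G) = 2 (lower bound: χ ≥ ω).
The graph is bipartite (no odd cycle), so 2 colors suffice: χ(G) = 2.
A valid 2-coloring: color 1: [1, 3, 4]; color 2: [0, 2, 5].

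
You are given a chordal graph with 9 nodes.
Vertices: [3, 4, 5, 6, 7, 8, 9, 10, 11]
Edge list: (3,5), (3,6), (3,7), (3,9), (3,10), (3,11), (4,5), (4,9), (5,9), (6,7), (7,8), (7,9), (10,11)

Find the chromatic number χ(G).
Clique number ω(G) = 3 (lower bound: χ ≥ ω).
The clique on [3, 10, 11] has size 3, forcing χ ≥ 3, and the coloring below uses 3 colors, so χ(G) = 3.
A valid 3-coloring: color 1: [3, 4, 8]; color 2: [6, 9, 11]; color 3: [5, 7, 10].

χ(G) = 3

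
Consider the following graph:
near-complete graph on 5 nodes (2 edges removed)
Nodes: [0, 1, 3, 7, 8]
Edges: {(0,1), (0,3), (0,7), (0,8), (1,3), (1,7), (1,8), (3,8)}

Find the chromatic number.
Clique number ω(G) = 4 (lower bound: χ ≥ ω).
The clique on [0, 1, 3, 8] has size 4, forcing χ ≥ 4, and the coloring below uses 4 colors, so χ(G) = 4.
A valid 4-coloring: color 1: [0]; color 2: [1]; color 3: [3, 7]; color 4: [8].

χ(G) = 4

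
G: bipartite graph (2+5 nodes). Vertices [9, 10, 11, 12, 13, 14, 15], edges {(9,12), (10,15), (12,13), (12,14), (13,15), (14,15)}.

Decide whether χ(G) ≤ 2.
Yes, G is 2-colorable

A valid 2-coloring: color 1: [11, 12, 15]; color 2: [9, 10, 13, 14].
(χ(G) = 2 ≤ 2.)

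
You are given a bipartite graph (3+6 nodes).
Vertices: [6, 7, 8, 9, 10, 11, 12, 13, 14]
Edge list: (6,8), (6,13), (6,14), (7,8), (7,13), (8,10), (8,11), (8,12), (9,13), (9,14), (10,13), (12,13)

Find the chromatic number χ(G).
χ(G) = 2

Clique number ω(G) = 2 (lower bound: χ ≥ ω).
The graph is bipartite (no odd cycle), so 2 colors suffice: χ(G) = 2.
A valid 2-coloring: color 1: [8, 13, 14]; color 2: [6, 7, 9, 10, 11, 12].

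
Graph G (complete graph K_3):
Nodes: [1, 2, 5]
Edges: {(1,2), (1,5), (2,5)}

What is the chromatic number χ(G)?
χ(G) = 3

Clique number ω(G) = 3 (lower bound: χ ≥ ω).
The clique on [1, 2, 5] has size 3, forcing χ ≥ 3, and the coloring below uses 3 colors, so χ(G) = 3.
A valid 3-coloring: color 1: [1]; color 2: [2]; color 3: [5].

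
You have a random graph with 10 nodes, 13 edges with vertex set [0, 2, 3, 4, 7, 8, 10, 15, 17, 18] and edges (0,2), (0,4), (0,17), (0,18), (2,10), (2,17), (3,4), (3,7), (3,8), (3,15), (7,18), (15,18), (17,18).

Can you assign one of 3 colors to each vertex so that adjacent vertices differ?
Yes, G is 3-colorable

A valid 3-coloring: color 1: [2, 3, 18]; color 2: [0, 7, 8, 10, 15]; color 3: [4, 17].
(χ(G) = 3 ≤ 3.)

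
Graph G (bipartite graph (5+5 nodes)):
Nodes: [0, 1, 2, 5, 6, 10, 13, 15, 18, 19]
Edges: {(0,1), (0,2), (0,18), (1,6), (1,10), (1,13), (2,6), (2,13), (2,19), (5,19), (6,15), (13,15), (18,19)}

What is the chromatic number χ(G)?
Clique number ω(G) = 2 (lower bound: χ ≥ ω).
The graph is bipartite (no odd cycle), so 2 colors suffice: χ(G) = 2.
A valid 2-coloring: color 1: [1, 2, 5, 15, 18]; color 2: [0, 6, 10, 13, 19].

χ(G) = 2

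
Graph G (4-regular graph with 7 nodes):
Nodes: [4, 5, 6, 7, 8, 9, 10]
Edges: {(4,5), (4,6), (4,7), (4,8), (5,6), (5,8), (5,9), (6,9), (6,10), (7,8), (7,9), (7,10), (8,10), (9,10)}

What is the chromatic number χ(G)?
χ(G) = 4

Clique number ω(G) = 3 (lower bound: χ ≥ ω).
Suppose a proper 3-coloring c exists. The clique [4, 5, 6] takes 3 distinct colors; by symmetry let c(4) = 1, c(5) = 2, c(6) = 3.
- Vertex 8: neighbors [4, 5] already have colors [1, 2] ⇒ c(8) = 3.
- Vertex 7: neighbors [4, 8] already have colors [1, 3] ⇒ c(7) = 2.
- Vertex 9: neighbors [5, 6] already have colors [2, 3] ⇒ c(9) = 1.
- Vertex 10: neighbors [9, 7, 6] already have colors [1, 2, 3] — all 3 colors blocked. Contradiction.
The forced assignments end in a contradiction, so G has no proper 3-coloring (χ ≥ 4).
The coloring below uses 4 colors, so χ(G) = 4.
A valid 4-coloring: color 1: [4, 9]; color 2: [6, 8]; color 3: [5, 7]; color 4: [10].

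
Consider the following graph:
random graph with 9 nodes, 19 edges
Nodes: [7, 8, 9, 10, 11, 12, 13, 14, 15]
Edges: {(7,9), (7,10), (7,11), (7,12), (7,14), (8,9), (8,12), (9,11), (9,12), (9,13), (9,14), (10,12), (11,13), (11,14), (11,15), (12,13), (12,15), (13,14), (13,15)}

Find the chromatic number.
Clique number ω(G) = 4 (lower bound: χ ≥ ω).
The clique on [9, 11, 13, 14] has size 4, forcing χ ≥ 4, and the coloring below uses 4 colors, so χ(G) = 4.
A valid 4-coloring: color 1: [9, 10, 15]; color 2: [11, 12]; color 3: [7, 8, 13]; color 4: [14].

χ(G) = 4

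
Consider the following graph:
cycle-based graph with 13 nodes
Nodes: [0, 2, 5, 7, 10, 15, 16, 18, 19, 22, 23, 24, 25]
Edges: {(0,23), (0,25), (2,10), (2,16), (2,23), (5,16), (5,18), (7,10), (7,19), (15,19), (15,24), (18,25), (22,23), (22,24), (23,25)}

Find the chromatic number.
Clique number ω(G) = 3 (lower bound: χ ≥ ω).
The clique on [0, 23, 25] has size 3, forcing χ ≥ 3, and the coloring below uses 3 colors, so χ(G) = 3.
A valid 3-coloring: color 1: [10, 16, 18, 19, 23, 24]; color 2: [2, 5, 7, 15, 22, 25]; color 3: [0].

χ(G) = 3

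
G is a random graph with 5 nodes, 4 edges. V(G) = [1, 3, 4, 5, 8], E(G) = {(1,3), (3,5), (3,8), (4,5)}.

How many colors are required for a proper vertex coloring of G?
χ(G) = 2

Clique number ω(G) = 2 (lower bound: χ ≥ ω).
The graph is bipartite (no odd cycle), so 2 colors suffice: χ(G) = 2.
A valid 2-coloring: color 1: [3, 4]; color 2: [1, 5, 8].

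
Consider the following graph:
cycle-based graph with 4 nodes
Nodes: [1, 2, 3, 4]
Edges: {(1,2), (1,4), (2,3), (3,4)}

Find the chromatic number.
χ(G) = 2

Clique number ω(G) = 2 (lower bound: χ ≥ ω).
The graph is bipartite (no odd cycle), so 2 colors suffice: χ(G) = 2.
A valid 2-coloring: color 1: [1, 3]; color 2: [2, 4].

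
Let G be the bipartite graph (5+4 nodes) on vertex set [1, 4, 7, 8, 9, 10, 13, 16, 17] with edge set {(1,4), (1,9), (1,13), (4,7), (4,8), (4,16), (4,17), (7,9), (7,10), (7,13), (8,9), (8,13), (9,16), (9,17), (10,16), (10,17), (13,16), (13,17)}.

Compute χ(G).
χ(G) = 2

Clique number ω(G) = 2 (lower bound: χ ≥ ω).
The graph is bipartite (no odd cycle), so 2 colors suffice: χ(G) = 2.
A valid 2-coloring: color 1: [4, 9, 10, 13]; color 2: [1, 7, 8, 16, 17].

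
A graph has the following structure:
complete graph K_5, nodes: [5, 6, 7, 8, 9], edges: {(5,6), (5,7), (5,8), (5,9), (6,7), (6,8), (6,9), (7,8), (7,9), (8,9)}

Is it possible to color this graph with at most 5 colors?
Yes, G is 5-colorable

A valid 5-coloring: color 1: [7]; color 2: [9]; color 3: [6]; color 4: [5]; color 5: [8].
(χ(G) = 5 ≤ 5.)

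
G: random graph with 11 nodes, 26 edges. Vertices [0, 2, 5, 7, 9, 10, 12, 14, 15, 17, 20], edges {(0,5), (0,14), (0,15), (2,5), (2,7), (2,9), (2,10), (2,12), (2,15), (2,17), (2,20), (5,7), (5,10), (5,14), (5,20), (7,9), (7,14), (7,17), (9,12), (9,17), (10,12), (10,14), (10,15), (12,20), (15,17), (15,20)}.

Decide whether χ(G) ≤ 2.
No, G is not 2-colorable

The clique on vertices [2, 7, 9, 17] has size 4 > 2, so it alone needs 4 colors.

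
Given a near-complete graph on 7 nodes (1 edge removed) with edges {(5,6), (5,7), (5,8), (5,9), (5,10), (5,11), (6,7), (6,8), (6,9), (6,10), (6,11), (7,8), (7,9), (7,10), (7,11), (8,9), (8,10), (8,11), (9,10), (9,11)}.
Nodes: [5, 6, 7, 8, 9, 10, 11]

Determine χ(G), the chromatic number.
Clique number ω(G) = 6 (lower bound: χ ≥ ω).
The clique on [5, 6, 7, 8, 9, 10] has size 6, forcing χ ≥ 6, and the coloring below uses 6 colors, so χ(G) = 6.
A valid 6-coloring: color 1: [8]; color 2: [5]; color 3: [9]; color 4: [6]; color 5: [7]; color 6: [10, 11].

χ(G) = 6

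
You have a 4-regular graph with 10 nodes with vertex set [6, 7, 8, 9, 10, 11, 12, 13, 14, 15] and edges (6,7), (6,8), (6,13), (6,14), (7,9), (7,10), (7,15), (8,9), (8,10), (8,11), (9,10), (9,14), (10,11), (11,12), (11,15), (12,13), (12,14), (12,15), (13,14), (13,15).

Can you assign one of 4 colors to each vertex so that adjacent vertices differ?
Yes, G is 4-colorable

A valid 4-coloring: color 1: [10, 14, 15]; color 2: [6, 9, 12]; color 3: [7, 8, 13]; color 4: [11].
(χ(G) = 4 ≤ 4.)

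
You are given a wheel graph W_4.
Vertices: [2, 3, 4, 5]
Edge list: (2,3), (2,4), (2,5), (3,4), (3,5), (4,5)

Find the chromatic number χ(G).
Clique number ω(G) = 4 (lower bound: χ ≥ ω).
The clique on [2, 3, 4, 5] has size 4, forcing χ ≥ 4, and the coloring below uses 4 colors, so χ(G) = 4.
A valid 4-coloring: color 1: [5]; color 2: [4]; color 3: [3]; color 4: [2].

χ(G) = 4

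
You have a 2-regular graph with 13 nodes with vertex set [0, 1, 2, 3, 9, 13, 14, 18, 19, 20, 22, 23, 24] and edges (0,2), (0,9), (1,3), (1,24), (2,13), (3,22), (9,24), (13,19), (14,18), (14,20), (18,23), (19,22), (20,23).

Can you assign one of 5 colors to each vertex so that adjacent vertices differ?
A valid 5-coloring: color 1: [0, 1, 13, 18, 20, 22]; color 2: [2, 3, 14, 19, 23, 24]; color 3: [9].
(χ(G) = 3 ≤ 5.)

Yes, G is 5-colorable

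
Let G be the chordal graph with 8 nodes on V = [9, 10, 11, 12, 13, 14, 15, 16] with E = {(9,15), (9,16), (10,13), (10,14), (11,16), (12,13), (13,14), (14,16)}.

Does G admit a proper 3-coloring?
A valid 3-coloring: color 1: [9, 11, 12, 14]; color 2: [13, 15, 16]; color 3: [10].
(χ(G) = 3 ≤ 3.)

Yes, G is 3-colorable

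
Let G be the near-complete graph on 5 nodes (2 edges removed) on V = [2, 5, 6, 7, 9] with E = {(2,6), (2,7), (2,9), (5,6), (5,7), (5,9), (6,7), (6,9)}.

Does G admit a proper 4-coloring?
A valid 4-coloring: color 1: [6]; color 2: [2, 5]; color 3: [7, 9].
(χ(G) = 3 ≤ 4.)

Yes, G is 4-colorable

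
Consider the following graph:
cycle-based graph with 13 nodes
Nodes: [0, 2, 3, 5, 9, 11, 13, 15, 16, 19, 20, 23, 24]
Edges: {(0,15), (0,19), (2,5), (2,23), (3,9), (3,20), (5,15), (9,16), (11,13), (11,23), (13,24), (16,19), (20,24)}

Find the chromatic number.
χ(G) = 3

Clique number ω(G) = 2 (lower bound: χ ≥ ω).
Odd cycle [11, 23, 2, 5, 15, 0, 19, 16, 9, 3, 20, 24, 13] needs 3 colors (χ ≥ 3).
The coloring below uses 3 colors, so χ(G) = 3.
A valid 3-coloring: color 1: [2, 9, 11, 15, 19, 24]; color 2: [0, 3, 5, 13, 16, 23]; color 3: [20].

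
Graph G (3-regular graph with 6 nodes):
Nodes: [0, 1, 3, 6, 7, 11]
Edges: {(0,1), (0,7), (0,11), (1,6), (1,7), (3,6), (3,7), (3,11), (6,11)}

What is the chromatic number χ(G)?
Clique number ω(G) = 3 (lower bound: χ ≥ ω).
The clique on [0, 1, 7] has size 3, forcing χ ≥ 3, and the coloring below uses 3 colors, so χ(G) = 3.
A valid 3-coloring: color 1: [1, 3]; color 2: [7, 11]; color 3: [0, 6].

χ(G) = 3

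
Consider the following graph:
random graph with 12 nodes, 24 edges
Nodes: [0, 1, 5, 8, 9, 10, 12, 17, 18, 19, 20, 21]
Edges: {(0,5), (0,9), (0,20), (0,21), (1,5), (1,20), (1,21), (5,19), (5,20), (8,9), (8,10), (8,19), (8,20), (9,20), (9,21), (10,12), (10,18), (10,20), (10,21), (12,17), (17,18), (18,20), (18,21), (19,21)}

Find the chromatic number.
χ(G) = 4

Clique number ω(G) = 3 (lower bound: χ ≥ ω).
Suppose a proper 3-coloring c exists. The clique [0, 5, 20] takes 3 distinct colors; by symmetry let c(0) = 1, c(5) = 2, c(20) = 3.
- Vertex 9: neighbors [0, 20] already have colors [1, 3] ⇒ c(9) = 2.
- Vertex 21: neighbors [0, 9] already have colors [1, 2] ⇒ c(21) = 3.
- Vertex 8: neighbors [9, 20] already have colors [2, 3] ⇒ c(8) = 1.
- Vertex 19: neighbors [8, 5, 21] already have colors [1, 2, 3] — all 3 colors blocked. Contradiction.
The forced assignments end in a contradiction, so G has no proper 3-coloring (χ ≥ 4).
The coloring below uses 4 colors, so χ(G) = 4.
A valid 4-coloring: color 1: [17, 20, 21]; color 2: [5, 9, 10]; color 3: [0, 1, 8, 12, 18]; color 4: [19].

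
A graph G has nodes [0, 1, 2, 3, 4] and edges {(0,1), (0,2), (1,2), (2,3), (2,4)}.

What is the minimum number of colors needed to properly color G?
χ(G) = 3

Clique number ω(G) = 3 (lower bound: χ ≥ ω).
The clique on [0, 1, 2] has size 3, forcing χ ≥ 3, and the coloring below uses 3 colors, so χ(G) = 3.
A valid 3-coloring: color 1: [2]; color 2: [1, 3, 4]; color 3: [0].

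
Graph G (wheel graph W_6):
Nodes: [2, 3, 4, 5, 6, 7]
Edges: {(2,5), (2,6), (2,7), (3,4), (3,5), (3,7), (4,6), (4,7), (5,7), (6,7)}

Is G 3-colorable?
No, G is not 3-colorable

Odd cycle [5, 3, 4, 6, 2] needs 3 colors (χ ≥ 3).
Vertex 7 is adjacent to every vertex of [2, 3, 4, 5, 6], which already need 3 colors among themselves, so 7 needs a new color (χ ≥ 4).
Hence χ(G) ≥ 4 > 3, so no proper 3-coloring exists.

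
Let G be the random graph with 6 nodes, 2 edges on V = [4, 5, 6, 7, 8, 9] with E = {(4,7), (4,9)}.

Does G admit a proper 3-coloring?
Yes, G is 3-colorable

A valid 3-coloring: color 1: [4, 5, 6, 8]; color 2: [7, 9].
(χ(G) = 2 ≤ 3.)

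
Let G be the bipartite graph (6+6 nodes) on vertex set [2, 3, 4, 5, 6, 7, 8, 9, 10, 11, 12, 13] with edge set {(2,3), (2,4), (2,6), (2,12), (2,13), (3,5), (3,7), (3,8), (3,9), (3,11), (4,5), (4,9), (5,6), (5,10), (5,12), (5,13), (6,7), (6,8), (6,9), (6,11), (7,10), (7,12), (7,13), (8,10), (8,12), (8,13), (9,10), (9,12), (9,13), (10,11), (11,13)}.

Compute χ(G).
χ(G) = 2

Clique number ω(G) = 2 (lower bound: χ ≥ ω).
The graph is bipartite (no odd cycle), so 2 colors suffice: χ(G) = 2.
A valid 2-coloring: color 1: [2, 5, 7, 8, 9, 11]; color 2: [3, 4, 6, 10, 12, 13].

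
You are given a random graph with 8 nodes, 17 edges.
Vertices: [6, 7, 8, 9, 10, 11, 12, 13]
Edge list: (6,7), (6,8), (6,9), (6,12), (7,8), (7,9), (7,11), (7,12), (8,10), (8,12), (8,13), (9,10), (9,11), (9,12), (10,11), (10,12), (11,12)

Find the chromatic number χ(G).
Clique number ω(G) = 4 (lower bound: χ ≥ ω).
The clique on [9, 10, 11, 12] has size 4, forcing χ ≥ 4, and the coloring below uses 4 colors, so χ(G) = 4.
A valid 4-coloring: color 1: [12, 13]; color 2: [8, 9]; color 3: [7, 10]; color 4: [6, 11].

χ(G) = 4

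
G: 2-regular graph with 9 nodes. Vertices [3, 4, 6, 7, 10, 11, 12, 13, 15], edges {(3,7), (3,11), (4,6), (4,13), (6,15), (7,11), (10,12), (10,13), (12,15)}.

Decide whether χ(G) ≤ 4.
A valid 4-coloring: color 1: [3, 6, 12, 13]; color 2: [4, 10, 11, 15]; color 3: [7].
(χ(G) = 3 ≤ 4.)

Yes, G is 4-colorable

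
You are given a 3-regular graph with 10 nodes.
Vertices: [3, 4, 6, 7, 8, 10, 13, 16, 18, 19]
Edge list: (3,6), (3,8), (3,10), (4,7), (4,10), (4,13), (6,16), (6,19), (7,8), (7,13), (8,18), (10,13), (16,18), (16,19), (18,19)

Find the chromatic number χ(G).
χ(G) = 3

Clique number ω(G) = 3 (lower bound: χ ≥ ω).
The clique on [4, 10, 13] has size 3, forcing χ ≥ 3, and the coloring below uses 3 colors, so χ(G) = 3.
A valid 3-coloring: color 1: [6, 7, 10, 18]; color 2: [3, 4, 16]; color 3: [8, 13, 19].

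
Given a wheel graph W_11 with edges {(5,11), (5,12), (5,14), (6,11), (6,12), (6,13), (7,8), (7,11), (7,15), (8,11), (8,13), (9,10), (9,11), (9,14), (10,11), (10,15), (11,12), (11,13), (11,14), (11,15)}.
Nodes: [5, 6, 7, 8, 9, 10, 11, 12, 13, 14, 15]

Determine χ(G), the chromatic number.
Clique number ω(G) = 3 (lower bound: χ ≥ ω).
The clique on [5, 11, 12] has size 3, forcing χ ≥ 3, and the coloring below uses 3 colors, so χ(G) = 3.
A valid 3-coloring: color 1: [11]; color 2: [5, 6, 8, 9, 15]; color 3: [7, 10, 12, 13, 14].

χ(G) = 3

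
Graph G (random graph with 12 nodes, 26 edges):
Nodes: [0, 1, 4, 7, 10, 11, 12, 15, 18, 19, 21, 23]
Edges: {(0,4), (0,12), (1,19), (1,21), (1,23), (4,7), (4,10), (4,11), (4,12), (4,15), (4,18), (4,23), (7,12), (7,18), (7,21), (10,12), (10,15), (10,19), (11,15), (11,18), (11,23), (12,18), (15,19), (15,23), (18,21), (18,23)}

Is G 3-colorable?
The clique on vertices [4, 11, 18, 23] has size 4 > 3, so it alone needs 4 colors.

No, G is not 3-colorable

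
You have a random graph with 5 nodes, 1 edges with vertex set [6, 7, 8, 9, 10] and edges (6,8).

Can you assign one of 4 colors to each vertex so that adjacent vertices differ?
Yes, G is 4-colorable

A valid 4-coloring: color 1: [6, 7, 9, 10]; color 2: [8].
(χ(G) = 2 ≤ 4.)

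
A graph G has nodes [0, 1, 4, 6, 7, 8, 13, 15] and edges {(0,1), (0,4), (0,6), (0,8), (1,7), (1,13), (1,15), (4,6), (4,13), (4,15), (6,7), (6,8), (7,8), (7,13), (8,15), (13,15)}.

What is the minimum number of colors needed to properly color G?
χ(G) = 3

Clique number ω(G) = 3 (lower bound: χ ≥ ω).
The clique on [0, 6, 8] has size 3, forcing χ ≥ 3, and the coloring below uses 3 colors, so χ(G) = 3.
A valid 3-coloring: color 1: [1, 4, 8]; color 2: [0, 7, 15]; color 3: [6, 13].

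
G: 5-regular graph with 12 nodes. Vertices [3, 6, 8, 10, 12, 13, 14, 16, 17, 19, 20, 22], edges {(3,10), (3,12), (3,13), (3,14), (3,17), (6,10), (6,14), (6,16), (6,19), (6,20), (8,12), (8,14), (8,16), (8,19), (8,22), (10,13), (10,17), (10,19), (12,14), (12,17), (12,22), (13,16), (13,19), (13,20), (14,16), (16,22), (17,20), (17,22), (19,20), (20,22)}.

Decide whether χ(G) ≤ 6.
A valid 6-coloring: color 1: [6, 12, 13]; color 2: [10, 14, 20]; color 3: [3, 19, 22]; color 4: [8, 17]; color 5: [16].
(χ(G) = 4 ≤ 6.)

Yes, G is 6-colorable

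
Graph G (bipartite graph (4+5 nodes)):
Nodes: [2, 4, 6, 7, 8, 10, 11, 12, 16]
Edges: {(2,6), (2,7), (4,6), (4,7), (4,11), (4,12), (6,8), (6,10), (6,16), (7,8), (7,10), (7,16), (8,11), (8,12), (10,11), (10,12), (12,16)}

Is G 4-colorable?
Yes, G is 4-colorable

A valid 4-coloring: color 1: [6, 7, 11, 12]; color 2: [2, 4, 8, 10, 16].
(χ(G) = 2 ≤ 4.)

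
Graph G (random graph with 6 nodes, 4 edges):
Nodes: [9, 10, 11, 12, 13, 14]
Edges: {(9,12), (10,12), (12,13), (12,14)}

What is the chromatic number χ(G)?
χ(G) = 2

Clique number ω(G) = 2 (lower bound: χ ≥ ω).
The graph is bipartite (no odd cycle), so 2 colors suffice: χ(G) = 2.
A valid 2-coloring: color 1: [11, 12]; color 2: [9, 10, 13, 14].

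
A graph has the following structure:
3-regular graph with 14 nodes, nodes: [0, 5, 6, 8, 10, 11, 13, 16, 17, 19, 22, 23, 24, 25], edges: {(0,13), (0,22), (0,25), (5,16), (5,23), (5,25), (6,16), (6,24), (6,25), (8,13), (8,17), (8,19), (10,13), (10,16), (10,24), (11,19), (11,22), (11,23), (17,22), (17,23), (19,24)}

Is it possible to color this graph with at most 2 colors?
Odd cycle [13, 10, 24, 6, 25, 5, 23, 17, 8] needs 3 colors (χ ≥ 3).
Hence χ(G) ≥ 3 > 2, so no proper 2-coloring exists.

No, G is not 2-colorable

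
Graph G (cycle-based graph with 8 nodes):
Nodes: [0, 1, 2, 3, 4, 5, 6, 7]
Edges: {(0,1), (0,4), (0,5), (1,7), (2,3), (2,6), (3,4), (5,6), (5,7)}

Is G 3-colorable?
A valid 3-coloring: color 1: [1, 2, 4, 5]; color 2: [0, 3, 6, 7].
(χ(G) = 2 ≤ 3.)

Yes, G is 3-colorable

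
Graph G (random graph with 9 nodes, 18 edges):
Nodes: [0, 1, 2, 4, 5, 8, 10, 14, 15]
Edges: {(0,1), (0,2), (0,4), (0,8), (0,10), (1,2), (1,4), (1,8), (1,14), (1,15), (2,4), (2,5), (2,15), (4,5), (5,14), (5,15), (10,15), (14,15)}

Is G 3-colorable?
No, G is not 3-colorable

The clique on vertices [0, 1, 2, 4] has size 4 > 3, so it alone needs 4 colors.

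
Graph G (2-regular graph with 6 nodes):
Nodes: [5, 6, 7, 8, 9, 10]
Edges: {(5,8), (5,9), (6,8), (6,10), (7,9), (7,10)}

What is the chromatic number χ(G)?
χ(G) = 2

Clique number ω(G) = 2 (lower bound: χ ≥ ω).
The graph is bipartite (no odd cycle), so 2 colors suffice: χ(G) = 2.
A valid 2-coloring: color 1: [8, 9, 10]; color 2: [5, 6, 7].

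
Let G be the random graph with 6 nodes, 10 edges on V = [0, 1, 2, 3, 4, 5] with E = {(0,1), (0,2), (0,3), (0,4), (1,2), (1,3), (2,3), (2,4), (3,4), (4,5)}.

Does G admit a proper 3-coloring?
No, G is not 3-colorable

The clique on vertices [0, 1, 2, 3] has size 4 > 3, so it alone needs 4 colors.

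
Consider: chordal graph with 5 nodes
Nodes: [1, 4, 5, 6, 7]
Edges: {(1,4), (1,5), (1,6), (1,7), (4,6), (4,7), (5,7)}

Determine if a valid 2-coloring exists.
The clique on vertices [1, 4, 6] has size 3 > 2, so it alone needs 3 colors.

No, G is not 2-colorable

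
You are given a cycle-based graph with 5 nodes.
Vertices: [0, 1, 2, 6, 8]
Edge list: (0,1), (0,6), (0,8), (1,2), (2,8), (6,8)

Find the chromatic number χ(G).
Clique number ω(G) = 3 (lower bound: χ ≥ ω).
The clique on [0, 6, 8] has size 3, forcing χ ≥ 3, and the coloring below uses 3 colors, so χ(G) = 3.
A valid 3-coloring: color 1: [0, 2]; color 2: [1, 8]; color 3: [6].

χ(G) = 3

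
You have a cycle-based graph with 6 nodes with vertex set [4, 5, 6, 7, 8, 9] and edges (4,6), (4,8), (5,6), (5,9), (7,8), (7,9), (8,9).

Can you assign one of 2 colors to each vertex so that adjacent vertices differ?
No, G is not 2-colorable

The clique on vertices [7, 8, 9] has size 3 > 2, so it alone needs 3 colors.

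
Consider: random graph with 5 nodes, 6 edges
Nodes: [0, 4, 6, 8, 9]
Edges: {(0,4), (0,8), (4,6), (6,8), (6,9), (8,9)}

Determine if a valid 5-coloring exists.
A valid 5-coloring: color 1: [0, 6]; color 2: [4, 8]; color 3: [9].
(χ(G) = 3 ≤ 5.)

Yes, G is 5-colorable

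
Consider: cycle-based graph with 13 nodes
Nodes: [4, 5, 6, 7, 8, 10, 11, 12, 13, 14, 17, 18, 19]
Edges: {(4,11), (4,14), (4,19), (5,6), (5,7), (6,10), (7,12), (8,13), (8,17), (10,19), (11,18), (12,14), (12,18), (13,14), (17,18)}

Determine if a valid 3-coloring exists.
Yes, G is 3-colorable

A valid 3-coloring: color 1: [4, 5, 10, 12, 13, 17]; color 2: [6, 7, 8, 14, 18, 19]; color 3: [11].
(χ(G) = 3 ≤ 3.)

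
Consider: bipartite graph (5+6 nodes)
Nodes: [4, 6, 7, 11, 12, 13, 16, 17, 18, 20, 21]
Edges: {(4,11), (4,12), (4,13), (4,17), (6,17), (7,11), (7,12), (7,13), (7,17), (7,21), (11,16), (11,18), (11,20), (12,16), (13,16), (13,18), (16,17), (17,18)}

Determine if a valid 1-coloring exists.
Edge (4,17) forces its endpoints to differ, so 1 color is not enough.

No, G is not 1-colorable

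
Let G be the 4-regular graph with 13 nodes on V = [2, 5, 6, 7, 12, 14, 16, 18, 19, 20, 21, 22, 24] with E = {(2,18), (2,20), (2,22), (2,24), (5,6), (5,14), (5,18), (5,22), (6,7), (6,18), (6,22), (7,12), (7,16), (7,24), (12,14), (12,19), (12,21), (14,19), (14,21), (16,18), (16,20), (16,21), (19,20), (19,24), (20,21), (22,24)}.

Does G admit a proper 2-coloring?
The clique on vertices [2, 22, 24] has size 3 > 2, so it alone needs 3 colors.

No, G is not 2-colorable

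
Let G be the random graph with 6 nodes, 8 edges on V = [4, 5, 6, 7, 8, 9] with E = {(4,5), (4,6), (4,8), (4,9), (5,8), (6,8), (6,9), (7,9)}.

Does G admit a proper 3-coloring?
Yes, G is 3-colorable

A valid 3-coloring: color 1: [4, 7]; color 2: [8, 9]; color 3: [5, 6].
(χ(G) = 3 ≤ 3.)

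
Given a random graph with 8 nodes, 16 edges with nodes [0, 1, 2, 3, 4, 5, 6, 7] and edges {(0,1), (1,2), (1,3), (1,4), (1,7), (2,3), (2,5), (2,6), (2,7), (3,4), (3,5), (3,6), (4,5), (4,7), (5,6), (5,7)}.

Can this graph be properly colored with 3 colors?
No, G is not 3-colorable

The clique on vertices [2, 3, 5, 6] has size 4 > 3, so it alone needs 4 colors.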